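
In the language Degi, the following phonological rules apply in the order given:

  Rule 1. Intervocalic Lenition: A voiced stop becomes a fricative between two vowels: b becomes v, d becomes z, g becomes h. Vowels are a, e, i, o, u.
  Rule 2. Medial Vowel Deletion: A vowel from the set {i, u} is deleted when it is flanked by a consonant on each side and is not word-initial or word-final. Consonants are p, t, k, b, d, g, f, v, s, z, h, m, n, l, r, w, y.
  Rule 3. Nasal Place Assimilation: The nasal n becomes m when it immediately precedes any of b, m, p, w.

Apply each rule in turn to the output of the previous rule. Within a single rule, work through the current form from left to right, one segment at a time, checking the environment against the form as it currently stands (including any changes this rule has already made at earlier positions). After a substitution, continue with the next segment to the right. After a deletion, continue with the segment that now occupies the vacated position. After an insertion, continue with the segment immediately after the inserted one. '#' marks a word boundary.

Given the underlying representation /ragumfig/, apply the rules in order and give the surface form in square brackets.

[rahmfg]

Rule 1 Intervocalic Lenition: [ragumfig] → [rahumfig]
Rule 2 Medial Vowel Deletion: [rahumfig] → [rahmfg]
Rule 3 Nasal Place Assimilation: no change — [rahmfg]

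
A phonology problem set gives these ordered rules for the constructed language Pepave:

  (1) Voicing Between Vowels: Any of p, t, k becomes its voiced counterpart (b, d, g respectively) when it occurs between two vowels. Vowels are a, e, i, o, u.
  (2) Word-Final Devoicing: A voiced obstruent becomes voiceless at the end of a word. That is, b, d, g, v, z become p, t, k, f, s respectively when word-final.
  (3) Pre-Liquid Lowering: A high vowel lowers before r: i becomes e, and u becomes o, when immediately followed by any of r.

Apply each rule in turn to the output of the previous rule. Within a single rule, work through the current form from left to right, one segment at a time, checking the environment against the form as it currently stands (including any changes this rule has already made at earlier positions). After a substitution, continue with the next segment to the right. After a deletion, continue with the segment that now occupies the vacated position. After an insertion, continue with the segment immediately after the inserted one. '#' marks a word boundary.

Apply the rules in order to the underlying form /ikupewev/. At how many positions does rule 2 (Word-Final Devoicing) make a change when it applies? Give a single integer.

(1) Voicing Between Vowels: [ikupewev] → [igubewev]
(2) Word-Final Devoicing: [igubewev] → [igubewef]
(3) Pre-Liquid Lowering: no change — [igubewef]
Rule 2 changed 1 position(s).

1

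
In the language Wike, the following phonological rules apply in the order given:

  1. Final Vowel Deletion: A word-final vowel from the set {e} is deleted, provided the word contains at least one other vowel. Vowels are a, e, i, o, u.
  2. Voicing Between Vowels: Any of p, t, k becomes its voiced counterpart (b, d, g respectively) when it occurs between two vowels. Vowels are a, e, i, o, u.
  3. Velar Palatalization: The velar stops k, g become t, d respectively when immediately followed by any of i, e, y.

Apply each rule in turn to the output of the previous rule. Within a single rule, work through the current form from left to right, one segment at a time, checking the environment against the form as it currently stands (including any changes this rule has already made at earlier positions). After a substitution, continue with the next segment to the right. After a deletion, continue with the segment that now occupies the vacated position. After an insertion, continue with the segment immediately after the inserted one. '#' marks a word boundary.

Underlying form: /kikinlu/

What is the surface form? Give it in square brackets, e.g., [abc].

[tidinlu]

1 Final Vowel Deletion: no change — [kikinlu]
2 Voicing Between Vowels: [kikinlu] → [kiginlu]
3 Velar Palatalization: [kiginlu] → [tidinlu]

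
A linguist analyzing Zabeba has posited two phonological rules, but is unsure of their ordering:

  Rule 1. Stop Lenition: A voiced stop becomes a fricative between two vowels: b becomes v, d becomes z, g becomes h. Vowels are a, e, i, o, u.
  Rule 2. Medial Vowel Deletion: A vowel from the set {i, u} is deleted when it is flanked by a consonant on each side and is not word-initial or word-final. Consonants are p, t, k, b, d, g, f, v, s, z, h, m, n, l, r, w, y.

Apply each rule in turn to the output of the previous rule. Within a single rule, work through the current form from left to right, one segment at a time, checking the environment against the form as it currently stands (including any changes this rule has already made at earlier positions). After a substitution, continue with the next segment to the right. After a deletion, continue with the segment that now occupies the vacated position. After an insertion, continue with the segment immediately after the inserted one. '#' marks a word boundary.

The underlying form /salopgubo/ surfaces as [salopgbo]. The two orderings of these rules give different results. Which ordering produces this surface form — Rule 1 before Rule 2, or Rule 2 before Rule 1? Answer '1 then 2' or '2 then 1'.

2 then 1

Order 1 then 2:
  1 Stop Lenition: [salopgubo] → [salopguvo]
  2 Medial Vowel Deletion: [salopguvo] → [salopgvo]
  result: [salopgvo]
Order 2 then 1:
  2 Medial Vowel Deletion: [salopgubo] → [salopgbo]
  1 Stop Lenition: no change — [salopgbo]
  result: [salopgbo]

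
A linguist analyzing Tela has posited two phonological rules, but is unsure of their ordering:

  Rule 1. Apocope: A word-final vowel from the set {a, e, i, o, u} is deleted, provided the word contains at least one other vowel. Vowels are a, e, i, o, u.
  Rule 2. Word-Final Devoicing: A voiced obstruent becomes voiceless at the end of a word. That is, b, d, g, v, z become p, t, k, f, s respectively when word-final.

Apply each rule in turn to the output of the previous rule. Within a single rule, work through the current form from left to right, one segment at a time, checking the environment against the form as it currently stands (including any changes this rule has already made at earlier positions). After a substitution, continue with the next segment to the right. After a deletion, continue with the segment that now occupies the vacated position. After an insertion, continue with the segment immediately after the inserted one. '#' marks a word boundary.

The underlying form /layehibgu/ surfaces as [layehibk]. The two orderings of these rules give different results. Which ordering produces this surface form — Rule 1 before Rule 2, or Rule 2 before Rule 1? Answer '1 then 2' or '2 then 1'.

Order 1 then 2:
  1 Apocope: [layehibgu] → [layehibg]
  2 Word-Final Devoicing: [layehibg] → [layehibk]
  result: [layehibk]
Order 2 then 1:
  2 Word-Final Devoicing: no change — [layehibgu]
  1 Apocope: [layehibgu] → [layehibg]
  result: [layehibg]

1 then 2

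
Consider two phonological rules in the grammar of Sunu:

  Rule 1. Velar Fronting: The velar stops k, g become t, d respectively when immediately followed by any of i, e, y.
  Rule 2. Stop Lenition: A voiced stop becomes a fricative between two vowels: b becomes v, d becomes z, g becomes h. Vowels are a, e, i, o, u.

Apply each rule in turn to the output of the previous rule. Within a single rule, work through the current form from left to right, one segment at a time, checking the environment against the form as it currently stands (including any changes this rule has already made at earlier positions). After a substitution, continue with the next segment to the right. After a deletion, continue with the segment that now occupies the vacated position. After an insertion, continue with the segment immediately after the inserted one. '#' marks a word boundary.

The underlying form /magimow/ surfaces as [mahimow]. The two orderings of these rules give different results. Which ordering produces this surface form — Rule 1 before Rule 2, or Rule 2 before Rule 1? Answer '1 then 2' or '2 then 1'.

Order 1 then 2:
  1 Velar Fronting: [magimow] → [madimow]
  2 Stop Lenition: [madimow] → [mazimow]
  result: [mazimow]
Order 2 then 1:
  2 Stop Lenition: [magimow] → [mahimow]
  1 Velar Fronting: no change — [mahimow]
  result: [mahimow]

2 then 1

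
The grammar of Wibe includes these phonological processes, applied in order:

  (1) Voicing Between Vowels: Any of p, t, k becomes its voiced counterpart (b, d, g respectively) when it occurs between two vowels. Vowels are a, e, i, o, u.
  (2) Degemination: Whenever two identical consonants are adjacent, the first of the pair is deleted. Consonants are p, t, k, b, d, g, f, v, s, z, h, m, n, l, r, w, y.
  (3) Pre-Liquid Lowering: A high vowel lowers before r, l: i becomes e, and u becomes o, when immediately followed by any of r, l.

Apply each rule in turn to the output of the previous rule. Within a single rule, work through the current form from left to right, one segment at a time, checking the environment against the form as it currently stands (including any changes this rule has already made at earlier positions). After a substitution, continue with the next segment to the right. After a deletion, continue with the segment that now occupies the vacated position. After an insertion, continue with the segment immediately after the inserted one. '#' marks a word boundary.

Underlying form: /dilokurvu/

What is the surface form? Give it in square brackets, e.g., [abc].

[delogorvu]

(1) Voicing Between Vowels: [dilokurvu] → [dilogurvu]
(2) Degemination: no change — [dilogurvu]
(3) Pre-Liquid Lowering: [dilogurvu] → [delogorvu]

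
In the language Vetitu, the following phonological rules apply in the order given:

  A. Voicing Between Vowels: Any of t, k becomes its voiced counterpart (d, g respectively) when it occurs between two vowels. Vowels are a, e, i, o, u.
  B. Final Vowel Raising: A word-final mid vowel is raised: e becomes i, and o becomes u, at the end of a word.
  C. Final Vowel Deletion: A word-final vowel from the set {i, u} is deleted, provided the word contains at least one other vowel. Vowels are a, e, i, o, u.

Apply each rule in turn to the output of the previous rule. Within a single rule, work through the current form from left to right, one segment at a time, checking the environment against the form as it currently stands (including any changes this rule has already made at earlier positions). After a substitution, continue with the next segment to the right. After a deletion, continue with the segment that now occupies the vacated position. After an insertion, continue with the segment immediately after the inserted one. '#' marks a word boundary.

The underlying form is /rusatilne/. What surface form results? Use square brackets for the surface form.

A Voicing Between Vowels: [rusatilne] → [rusadilne]
B Final Vowel Raising: [rusadilne] → [rusadilni]
C Final Vowel Deletion: [rusadilni] → [rusadiln]

[rusadiln]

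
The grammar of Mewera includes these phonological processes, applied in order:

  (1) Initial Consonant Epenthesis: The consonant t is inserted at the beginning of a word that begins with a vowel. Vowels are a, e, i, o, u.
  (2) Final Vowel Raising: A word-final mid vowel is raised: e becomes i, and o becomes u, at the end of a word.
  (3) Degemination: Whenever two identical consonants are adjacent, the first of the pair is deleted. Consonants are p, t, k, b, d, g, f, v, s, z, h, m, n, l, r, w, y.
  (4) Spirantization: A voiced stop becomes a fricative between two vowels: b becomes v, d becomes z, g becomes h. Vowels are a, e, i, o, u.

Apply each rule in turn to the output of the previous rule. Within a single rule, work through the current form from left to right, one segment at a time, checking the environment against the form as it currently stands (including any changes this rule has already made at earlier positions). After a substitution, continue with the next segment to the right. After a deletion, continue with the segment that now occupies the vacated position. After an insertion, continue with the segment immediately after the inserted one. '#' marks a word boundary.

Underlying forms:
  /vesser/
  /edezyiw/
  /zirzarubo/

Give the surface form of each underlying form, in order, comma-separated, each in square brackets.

/vesser/:
  (1) Initial Consonant Epenthesis: no change — [vesser]
  (2) Final Vowel Raising: no change — [vesser]
  (3) Degemination: [vesser] → [veser]
  (4) Spirantization: no change — [veser]
/edezyiw/:
  (1) Initial Consonant Epenthesis: [edezyiw] → [tedezyiw]
  (2) Final Vowel Raising: no change — [tedezyiw]
  (3) Degemination: no change — [tedezyiw]
  (4) Spirantization: [tedezyiw] → [tezezyiw]
/zirzarubo/:
  (1) Initial Consonant Epenthesis: no change — [zirzarubo]
  (2) Final Vowel Raising: [zirzarubo] → [zirzarubu]
  (3) Degemination: no change — [zirzarubu]
  (4) Spirantization: [zirzarubu] → [zirzaruvu]

[veser], [tezezyiw], [zirzaruvu]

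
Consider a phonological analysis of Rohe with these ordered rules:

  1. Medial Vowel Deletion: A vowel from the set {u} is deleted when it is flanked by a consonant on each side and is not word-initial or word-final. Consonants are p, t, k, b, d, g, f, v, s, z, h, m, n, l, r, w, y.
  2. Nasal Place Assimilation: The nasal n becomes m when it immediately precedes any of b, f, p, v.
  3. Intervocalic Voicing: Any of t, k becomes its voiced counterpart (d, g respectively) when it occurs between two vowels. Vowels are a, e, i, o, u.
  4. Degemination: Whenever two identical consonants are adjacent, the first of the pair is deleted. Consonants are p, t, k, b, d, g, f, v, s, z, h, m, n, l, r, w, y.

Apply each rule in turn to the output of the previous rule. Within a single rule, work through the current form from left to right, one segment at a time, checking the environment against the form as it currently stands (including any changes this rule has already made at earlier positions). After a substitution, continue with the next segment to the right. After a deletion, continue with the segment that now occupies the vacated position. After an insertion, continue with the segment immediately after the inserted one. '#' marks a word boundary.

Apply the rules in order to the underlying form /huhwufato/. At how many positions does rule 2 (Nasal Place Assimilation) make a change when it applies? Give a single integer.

1 Medial Vowel Deletion: [huhwufato] → [hhwfato]
2 Nasal Place Assimilation: no change — [hhwfato]
3 Intervocalic Voicing: [hhwfato] → [hhwfado]
4 Degemination: [hhwfado] → [hwfado]
Rule 2 changed 0 position(s).

0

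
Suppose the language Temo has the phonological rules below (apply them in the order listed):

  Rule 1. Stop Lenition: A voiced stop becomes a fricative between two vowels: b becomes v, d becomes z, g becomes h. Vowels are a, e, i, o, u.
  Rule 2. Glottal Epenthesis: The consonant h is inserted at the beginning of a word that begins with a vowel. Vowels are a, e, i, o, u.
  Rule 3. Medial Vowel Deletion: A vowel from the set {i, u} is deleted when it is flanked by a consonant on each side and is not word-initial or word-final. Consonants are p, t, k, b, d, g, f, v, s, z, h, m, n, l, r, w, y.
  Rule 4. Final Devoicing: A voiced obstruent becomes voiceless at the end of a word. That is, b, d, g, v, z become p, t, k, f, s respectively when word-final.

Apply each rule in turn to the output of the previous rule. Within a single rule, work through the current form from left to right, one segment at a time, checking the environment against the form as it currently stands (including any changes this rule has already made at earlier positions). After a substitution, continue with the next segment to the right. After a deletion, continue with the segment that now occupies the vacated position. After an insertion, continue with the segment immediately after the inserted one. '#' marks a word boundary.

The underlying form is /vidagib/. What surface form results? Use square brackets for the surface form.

Rule 1 Stop Lenition: [vidagib] → [vizahib]
Rule 2 Glottal Epenthesis: no change — [vizahib]
Rule 3 Medial Vowel Deletion: [vizahib] → [vzahb]
Rule 4 Final Devoicing: [vzahb] → [vzahp]

[vzahp]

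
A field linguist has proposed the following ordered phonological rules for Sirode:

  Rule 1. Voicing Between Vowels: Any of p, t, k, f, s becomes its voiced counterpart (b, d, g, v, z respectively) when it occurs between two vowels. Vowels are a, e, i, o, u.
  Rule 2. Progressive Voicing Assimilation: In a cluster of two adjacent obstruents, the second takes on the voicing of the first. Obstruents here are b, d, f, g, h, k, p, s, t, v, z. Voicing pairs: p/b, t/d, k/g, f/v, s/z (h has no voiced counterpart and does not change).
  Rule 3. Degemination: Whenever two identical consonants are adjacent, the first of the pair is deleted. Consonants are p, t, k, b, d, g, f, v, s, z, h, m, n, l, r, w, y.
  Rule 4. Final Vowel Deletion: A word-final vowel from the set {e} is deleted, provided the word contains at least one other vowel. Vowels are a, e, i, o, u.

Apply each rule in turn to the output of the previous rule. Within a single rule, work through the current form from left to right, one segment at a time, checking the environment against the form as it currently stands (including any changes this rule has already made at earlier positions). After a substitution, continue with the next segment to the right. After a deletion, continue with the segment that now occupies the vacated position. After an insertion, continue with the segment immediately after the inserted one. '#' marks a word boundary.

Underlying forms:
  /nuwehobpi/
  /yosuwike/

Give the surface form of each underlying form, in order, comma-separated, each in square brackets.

/nuwehobpi/:
  Rule 1 Voicing Between Vowels: no change — [nuwehobpi]
  Rule 2 Progressive Voicing Assimilation: [nuwehobpi] → [nuwehobbi]
  Rule 3 Degemination: [nuwehobbi] → [nuwehobi]
  Rule 4 Final Vowel Deletion: no change — [nuwehobi]
/yosuwike/:
  Rule 1 Voicing Between Vowels: [yosuwike] → [yozuwige]
  Rule 2 Progressive Voicing Assimilation: no change — [yozuwige]
  Rule 3 Degemination: no change — [yozuwige]
  Rule 4 Final Vowel Deletion: [yozuwige] → [yozuwig]

[nuwehobi], [yozuwig]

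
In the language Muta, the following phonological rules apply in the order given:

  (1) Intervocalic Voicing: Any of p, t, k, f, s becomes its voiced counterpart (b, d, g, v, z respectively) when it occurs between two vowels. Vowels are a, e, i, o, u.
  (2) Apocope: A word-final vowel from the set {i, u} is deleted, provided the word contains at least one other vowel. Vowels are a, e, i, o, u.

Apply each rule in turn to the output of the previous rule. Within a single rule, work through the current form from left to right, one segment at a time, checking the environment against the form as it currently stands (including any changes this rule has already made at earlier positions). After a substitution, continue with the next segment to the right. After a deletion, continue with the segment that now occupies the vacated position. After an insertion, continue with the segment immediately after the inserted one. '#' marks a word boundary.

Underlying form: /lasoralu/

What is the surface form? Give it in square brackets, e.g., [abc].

[lazoral]

(1) Intervocalic Voicing: [lasoralu] → [lazoralu]
(2) Apocope: [lazoralu] → [lazoral]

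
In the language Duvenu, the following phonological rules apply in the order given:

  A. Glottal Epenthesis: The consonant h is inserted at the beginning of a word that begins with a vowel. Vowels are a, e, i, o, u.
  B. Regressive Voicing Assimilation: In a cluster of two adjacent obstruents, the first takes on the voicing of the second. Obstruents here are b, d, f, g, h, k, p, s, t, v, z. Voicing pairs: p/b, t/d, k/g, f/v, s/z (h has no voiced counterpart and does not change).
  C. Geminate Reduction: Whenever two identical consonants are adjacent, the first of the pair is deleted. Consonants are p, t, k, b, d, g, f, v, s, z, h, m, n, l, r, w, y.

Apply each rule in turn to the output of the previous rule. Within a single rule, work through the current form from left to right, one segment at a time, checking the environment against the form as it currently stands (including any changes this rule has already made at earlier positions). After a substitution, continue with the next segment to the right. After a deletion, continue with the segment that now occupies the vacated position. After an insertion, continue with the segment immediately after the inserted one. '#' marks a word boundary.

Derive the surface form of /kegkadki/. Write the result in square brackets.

A Glottal Epenthesis: no change — [kegkadki]
B Regressive Voicing Assimilation: [kegkadki] → [kekkatki]
C Geminate Reduction: [kekkatki] → [kekatki]

[kekatki]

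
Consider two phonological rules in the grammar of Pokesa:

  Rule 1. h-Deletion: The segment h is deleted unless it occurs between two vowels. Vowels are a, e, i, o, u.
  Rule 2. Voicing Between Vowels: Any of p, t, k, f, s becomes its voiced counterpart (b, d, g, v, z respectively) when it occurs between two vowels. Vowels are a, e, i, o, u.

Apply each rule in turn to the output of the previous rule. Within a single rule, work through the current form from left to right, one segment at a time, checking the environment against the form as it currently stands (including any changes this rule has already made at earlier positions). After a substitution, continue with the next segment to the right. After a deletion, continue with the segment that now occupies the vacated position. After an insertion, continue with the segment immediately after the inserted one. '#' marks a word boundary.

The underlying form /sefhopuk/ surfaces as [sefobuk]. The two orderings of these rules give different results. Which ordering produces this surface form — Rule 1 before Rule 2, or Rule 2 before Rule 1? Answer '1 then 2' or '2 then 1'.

2 then 1

Order 1 then 2:
  1 h-Deletion: [sefhopuk] → [sefopuk]
  2 Voicing Between Vowels: [sefopuk] → [sevobuk]
  result: [sevobuk]
Order 2 then 1:
  2 Voicing Between Vowels: [sefhopuk] → [sefhobuk]
  1 h-Deletion: [sefhobuk] → [sefobuk]
  result: [sefobuk]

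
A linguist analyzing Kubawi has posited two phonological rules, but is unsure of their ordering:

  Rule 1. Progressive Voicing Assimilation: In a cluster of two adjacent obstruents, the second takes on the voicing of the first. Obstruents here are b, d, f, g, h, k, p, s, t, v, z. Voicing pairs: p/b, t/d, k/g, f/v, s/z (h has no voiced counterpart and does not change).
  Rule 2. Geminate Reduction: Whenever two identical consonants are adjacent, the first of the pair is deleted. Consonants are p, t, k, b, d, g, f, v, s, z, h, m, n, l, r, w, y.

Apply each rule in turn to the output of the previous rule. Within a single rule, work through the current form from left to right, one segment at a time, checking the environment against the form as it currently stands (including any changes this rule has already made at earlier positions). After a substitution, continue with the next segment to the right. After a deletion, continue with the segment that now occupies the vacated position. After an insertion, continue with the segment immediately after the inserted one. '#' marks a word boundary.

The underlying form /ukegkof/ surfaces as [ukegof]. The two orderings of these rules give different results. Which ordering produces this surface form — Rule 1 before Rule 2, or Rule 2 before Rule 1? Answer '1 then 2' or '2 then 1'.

1 then 2

Order 1 then 2:
  1 Progressive Voicing Assimilation: [ukegkof] → [ukeggof]
  2 Geminate Reduction: [ukeggof] → [ukegof]
  result: [ukegof]
Order 2 then 1:
  2 Geminate Reduction: no change — [ukegkof]
  1 Progressive Voicing Assimilation: [ukegkof] → [ukeggof]
  result: [ukeggof]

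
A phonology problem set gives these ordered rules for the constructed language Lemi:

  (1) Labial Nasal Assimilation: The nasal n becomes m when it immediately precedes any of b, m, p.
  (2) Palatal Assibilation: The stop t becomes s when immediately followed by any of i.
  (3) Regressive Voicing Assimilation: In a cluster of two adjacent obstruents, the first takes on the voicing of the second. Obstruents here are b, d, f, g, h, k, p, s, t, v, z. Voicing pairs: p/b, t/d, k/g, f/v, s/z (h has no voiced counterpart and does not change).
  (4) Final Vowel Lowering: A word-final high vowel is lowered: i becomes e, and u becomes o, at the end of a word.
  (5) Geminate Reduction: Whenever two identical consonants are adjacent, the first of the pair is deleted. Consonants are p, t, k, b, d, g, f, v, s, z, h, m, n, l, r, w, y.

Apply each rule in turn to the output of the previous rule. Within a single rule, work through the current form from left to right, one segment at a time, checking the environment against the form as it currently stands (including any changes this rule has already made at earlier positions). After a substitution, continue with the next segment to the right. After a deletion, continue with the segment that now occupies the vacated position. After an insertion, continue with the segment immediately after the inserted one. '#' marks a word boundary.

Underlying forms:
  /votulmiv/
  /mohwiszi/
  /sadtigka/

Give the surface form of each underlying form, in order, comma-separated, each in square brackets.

/votulmiv/:
  (1) Labial Nasal Assimilation: no change — [votulmiv]
  (2) Palatal Assibilation: no change — [votulmiv]
  (3) Regressive Voicing Assimilation: no change — [votulmiv]
  (4) Final Vowel Lowering: no change — [votulmiv]
  (5) Geminate Reduction: no change — [votulmiv]
/mohwiszi/:
  (1) Labial Nasal Assimilation: no change — [mohwiszi]
  (2) Palatal Assibilation: no change — [mohwiszi]
  (3) Regressive Voicing Assimilation: [mohwiszi] → [mohwizzi]
  (4) Final Vowel Lowering: [mohwizzi] → [mohwizze]
  (5) Geminate Reduction: [mohwizze] → [mohwize]
/sadtigka/:
  (1) Labial Nasal Assimilation: no change — [sadtigka]
  (2) Palatal Assibilation: [sadtigka] → [sadsigka]
  (3) Regressive Voicing Assimilation: [sadsigka] → [satsikka]
  (4) Final Vowel Lowering: no change — [satsikka]
  (5) Geminate Reduction: [satsikka] → [satsika]

[votulmiv], [mohwize], [satsika]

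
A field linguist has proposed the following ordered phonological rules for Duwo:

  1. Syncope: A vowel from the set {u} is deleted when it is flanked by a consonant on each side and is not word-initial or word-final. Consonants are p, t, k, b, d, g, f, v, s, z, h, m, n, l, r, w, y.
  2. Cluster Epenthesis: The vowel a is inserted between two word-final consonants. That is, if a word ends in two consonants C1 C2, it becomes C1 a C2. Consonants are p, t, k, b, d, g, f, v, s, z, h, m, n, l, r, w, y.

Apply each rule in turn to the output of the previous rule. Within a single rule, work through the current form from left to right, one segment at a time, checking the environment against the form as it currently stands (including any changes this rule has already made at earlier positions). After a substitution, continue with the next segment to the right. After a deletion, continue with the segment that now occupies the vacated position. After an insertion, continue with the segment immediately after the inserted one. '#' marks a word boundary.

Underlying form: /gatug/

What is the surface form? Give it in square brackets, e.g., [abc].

1 Syncope: [gatug] → [gatg]
2 Cluster Epenthesis: [gatg] → [gatag]

[gatag]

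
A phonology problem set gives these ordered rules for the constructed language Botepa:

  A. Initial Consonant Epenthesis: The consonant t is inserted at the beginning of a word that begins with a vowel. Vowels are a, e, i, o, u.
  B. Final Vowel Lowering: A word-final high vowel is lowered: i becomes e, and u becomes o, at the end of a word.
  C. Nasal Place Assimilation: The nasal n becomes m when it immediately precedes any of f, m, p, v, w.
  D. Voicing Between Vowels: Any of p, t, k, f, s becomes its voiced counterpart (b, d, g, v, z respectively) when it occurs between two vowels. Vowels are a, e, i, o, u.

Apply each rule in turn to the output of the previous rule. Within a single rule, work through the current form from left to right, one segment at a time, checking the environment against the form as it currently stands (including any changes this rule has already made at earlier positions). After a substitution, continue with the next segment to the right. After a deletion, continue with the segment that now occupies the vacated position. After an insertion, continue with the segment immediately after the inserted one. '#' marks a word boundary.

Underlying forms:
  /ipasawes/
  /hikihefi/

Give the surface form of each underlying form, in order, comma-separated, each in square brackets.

/ipasawes/:
  A Initial Consonant Epenthesis: [ipasawes] → [tipasawes]
  B Final Vowel Lowering: no change — [tipasawes]
  C Nasal Place Assimilation: no change — [tipasawes]
  D Voicing Between Vowels: [tipasawes] → [tibazawes]
/hikihefi/:
  A Initial Consonant Epenthesis: no change — [hikihefi]
  B Final Vowel Lowering: [hikihefi] → [hikihefe]
  C Nasal Place Assimilation: no change — [hikihefe]
  D Voicing Between Vowels: [hikihefe] → [higiheve]

[tibazawes], [higiheve]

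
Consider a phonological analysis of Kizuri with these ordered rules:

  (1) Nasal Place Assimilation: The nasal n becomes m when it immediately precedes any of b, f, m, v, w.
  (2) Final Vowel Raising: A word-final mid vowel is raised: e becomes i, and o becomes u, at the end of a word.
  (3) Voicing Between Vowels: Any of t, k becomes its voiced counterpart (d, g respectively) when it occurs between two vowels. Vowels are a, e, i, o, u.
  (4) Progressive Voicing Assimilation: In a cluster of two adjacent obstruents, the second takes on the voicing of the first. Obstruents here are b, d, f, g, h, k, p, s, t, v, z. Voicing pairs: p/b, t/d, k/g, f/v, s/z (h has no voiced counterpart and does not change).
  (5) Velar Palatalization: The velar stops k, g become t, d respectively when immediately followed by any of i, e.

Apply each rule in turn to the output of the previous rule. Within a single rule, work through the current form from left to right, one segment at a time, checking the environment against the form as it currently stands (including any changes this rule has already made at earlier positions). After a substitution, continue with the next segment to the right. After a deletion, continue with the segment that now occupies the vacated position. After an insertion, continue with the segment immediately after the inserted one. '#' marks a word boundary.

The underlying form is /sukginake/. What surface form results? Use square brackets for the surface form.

[suktinadi]

(1) Nasal Place Assimilation: no change — [sukginake]
(2) Final Vowel Raising: [sukginake] → [sukginaki]
(3) Voicing Between Vowels: [sukginaki] → [sukginagi]
(4) Progressive Voicing Assimilation: [sukginagi] → [sukkinagi]
(5) Velar Palatalization: [sukkinagi] → [suktinadi]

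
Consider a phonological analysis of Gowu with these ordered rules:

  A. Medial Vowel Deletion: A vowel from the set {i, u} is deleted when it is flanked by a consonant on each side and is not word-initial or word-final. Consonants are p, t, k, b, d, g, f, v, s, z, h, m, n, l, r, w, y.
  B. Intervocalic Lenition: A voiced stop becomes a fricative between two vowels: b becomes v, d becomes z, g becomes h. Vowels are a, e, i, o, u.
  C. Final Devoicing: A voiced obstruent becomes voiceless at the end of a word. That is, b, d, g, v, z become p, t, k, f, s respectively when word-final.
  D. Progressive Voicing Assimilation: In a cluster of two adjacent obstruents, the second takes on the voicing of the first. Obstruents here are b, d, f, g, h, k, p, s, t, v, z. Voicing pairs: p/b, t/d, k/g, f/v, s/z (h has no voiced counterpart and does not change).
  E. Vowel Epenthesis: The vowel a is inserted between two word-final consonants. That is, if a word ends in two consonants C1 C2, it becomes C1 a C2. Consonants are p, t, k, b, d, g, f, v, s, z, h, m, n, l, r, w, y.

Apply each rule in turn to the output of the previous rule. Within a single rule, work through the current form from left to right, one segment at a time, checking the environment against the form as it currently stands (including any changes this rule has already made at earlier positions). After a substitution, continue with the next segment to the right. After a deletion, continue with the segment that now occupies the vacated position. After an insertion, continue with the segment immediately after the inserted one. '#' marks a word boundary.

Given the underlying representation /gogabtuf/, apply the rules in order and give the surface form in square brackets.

A Medial Vowel Deletion: [gogabtuf] → [gogabtf]
B Intervocalic Lenition: [gogabtf] → [gohabtf]
C Final Devoicing: no change — [gohabtf]
D Progressive Voicing Assimilation: [gohabtf] → [gohabdv]
E Vowel Epenthesis: [gohabdv] → [gohabdav]

[gohabdav]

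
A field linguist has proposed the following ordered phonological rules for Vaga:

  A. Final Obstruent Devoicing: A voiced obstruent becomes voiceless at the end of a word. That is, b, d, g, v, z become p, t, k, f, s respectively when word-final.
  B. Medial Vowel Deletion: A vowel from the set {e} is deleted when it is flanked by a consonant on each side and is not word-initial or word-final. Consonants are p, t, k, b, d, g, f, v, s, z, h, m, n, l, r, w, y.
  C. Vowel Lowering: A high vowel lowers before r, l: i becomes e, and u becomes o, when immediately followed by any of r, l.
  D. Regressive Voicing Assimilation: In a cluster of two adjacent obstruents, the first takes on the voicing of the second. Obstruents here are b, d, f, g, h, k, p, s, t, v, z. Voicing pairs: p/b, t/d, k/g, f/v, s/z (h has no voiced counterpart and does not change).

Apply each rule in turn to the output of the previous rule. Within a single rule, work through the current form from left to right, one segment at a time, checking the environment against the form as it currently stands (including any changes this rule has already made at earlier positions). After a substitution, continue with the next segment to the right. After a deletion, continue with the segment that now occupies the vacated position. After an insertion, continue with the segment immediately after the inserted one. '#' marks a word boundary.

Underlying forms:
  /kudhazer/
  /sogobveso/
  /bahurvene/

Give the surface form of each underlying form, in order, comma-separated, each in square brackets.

/kudhazer/:
  A Final Obstruent Devoicing: no change — [kudhazer]
  B Medial Vowel Deletion: [kudhazer] → [kudhazr]
  C Vowel Lowering: no change — [kudhazr]
  D Regressive Voicing Assimilation: [kudhazr] → [kuthazr]
/sogobveso/:
  A Final Obstruent Devoicing: no change — [sogobveso]
  B Medial Vowel Deletion: [sogobveso] → [sogobvso]
  C Vowel Lowering: no change — [sogobvso]
  D Regressive Voicing Assimilation: [sogobvso] → [sogobfso]
/bahurvene/:
  A Final Obstruent Devoicing: no change — [bahurvene]
  B Medial Vowel Deletion: [bahurvene] → [bahurvne]
  C Vowel Lowering: [bahurvne] → [bahorvne]
  D Regressive Voicing Assimilation: no change — [bahorvne]

[kuthazr], [sogobfso], [bahorvne]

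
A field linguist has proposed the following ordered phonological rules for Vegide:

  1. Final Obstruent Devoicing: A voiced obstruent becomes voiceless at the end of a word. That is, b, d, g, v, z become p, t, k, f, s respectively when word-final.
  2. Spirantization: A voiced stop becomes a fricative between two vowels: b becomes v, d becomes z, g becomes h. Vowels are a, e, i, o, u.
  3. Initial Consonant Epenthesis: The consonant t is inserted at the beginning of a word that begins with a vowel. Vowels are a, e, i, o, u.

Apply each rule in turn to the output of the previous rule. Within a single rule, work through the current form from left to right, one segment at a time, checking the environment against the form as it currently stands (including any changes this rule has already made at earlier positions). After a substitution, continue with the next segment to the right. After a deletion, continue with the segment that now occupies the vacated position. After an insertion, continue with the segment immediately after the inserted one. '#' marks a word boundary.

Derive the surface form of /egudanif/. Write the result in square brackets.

[tehuzanif]

1 Final Obstruent Devoicing: no change — [egudanif]
2 Spirantization: [egudanif] → [ehuzanif]
3 Initial Consonant Epenthesis: [ehuzanif] → [tehuzanif]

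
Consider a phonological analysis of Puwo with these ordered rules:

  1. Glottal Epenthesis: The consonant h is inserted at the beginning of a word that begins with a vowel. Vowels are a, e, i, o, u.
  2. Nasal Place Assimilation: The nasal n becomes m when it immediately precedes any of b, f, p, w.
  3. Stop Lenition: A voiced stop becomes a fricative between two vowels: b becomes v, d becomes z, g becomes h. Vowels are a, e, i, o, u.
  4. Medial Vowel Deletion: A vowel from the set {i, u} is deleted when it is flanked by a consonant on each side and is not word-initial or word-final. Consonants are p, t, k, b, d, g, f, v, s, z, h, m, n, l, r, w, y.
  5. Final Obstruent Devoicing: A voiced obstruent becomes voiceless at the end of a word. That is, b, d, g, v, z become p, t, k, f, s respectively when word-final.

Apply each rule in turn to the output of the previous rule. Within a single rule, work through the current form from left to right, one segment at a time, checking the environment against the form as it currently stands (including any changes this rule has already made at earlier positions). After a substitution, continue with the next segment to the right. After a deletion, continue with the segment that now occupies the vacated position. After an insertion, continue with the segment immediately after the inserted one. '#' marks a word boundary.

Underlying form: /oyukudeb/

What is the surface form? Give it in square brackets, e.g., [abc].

1 Glottal Epenthesis: [oyukudeb] → [hoyukudeb]
2 Nasal Place Assimilation: no change — [hoyukudeb]
3 Stop Lenition: [hoyukudeb] → [hoyukuzeb]
4 Medial Vowel Deletion: [hoyukuzeb] → [hoykzeb]
5 Final Obstruent Devoicing: [hoykzeb] → [hoykzep]

[hoykzep]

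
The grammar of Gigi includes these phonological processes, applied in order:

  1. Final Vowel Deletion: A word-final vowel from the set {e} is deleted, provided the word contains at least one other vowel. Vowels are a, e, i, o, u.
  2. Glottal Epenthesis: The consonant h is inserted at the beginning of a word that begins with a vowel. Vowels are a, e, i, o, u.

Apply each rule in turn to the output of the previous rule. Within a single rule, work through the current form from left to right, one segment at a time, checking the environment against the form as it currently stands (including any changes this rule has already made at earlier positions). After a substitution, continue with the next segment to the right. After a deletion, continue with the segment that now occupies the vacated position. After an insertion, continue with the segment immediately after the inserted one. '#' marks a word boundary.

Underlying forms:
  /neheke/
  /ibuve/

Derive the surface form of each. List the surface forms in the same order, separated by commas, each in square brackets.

[nehek], [hibuv]

/neheke/:
  1 Final Vowel Deletion: [neheke] → [nehek]
  2 Glottal Epenthesis: no change — [nehek]
/ibuve/:
  1 Final Vowel Deletion: [ibuve] → [ibuv]
  2 Glottal Epenthesis: [ibuv] → [hibuv]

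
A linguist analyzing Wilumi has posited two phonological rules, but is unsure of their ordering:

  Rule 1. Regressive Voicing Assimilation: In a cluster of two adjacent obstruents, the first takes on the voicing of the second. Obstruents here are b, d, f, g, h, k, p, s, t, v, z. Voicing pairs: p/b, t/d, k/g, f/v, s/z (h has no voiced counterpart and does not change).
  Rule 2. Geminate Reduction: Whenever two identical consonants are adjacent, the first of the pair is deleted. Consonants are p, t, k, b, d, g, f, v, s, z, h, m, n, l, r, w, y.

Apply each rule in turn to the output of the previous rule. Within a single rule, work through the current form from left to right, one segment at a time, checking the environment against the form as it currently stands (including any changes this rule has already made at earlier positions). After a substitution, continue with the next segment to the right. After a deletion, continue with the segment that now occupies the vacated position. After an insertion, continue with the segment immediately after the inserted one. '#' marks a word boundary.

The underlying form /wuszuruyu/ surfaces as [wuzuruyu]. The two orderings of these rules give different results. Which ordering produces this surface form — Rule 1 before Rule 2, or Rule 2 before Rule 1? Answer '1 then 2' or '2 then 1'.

1 then 2

Order 1 then 2:
  1 Regressive Voicing Assimilation: [wuszuruyu] → [wuzzuruyu]
  2 Geminate Reduction: [wuzzuruyu] → [wuzuruyu]
  result: [wuzuruyu]
Order 2 then 1:
  2 Geminate Reduction: no change — [wuszuruyu]
  1 Regressive Voicing Assimilation: [wuszuruyu] → [wuzzuruyu]
  result: [wuzzuruyu]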